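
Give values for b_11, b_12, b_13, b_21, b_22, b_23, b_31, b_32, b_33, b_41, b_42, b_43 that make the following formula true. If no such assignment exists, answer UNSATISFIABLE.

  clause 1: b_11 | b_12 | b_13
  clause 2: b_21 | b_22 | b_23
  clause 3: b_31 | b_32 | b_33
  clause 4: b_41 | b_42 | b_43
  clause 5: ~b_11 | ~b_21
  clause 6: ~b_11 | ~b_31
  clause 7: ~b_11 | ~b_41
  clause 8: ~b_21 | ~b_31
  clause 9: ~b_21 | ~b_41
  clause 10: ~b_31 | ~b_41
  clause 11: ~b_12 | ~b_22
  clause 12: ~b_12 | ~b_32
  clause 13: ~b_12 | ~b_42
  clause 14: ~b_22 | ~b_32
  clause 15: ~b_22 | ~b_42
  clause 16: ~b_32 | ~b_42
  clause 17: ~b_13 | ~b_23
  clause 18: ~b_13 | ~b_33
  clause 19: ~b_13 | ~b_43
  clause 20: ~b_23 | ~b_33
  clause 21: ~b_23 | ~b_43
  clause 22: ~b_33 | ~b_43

Case b_11 = 0:
Case b_12 = 1:
Unit clause (~b_22) forces b_22 = 0.
Unit clause (~b_32) forces b_32 = 0.
Unit clause (~b_42) forces b_42 = 0.
Case b_21 = 1:
Unit clause (~b_31) forces b_31 = 0.
Unit clause (b_33) forces b_33 = 1.
Unit clause (~b_41) forces b_41 = 0.
Unit clause (b_43) forces b_43 = 1.
That conflicts with the unit clause (~b_43).
That branch fails; take b_21 = 0 instead.
Unit clause (b_23) forces b_23 = 1.
Unit clause (~b_13) forces b_13 = 0.
Unit clause (~b_33) forces b_33 = 0.
Unit clause (b_31) forces b_31 = 1.
Unit clause (~b_41) forces b_41 = 0.
Unit clause (b_43) forces b_43 = 1.
That conflicts with the unit clause (~b_43).
Neither b_21 = 1 nor b_21 = 0 works.
That branch fails; take b_12 = 0 instead.
Unit clause (b_13) forces b_13 = 1.
Unit clause (~b_23) forces b_23 = 0.
Unit clause (~b_33) forces b_33 = 0.
Unit clause (~b_43) forces b_43 = 0.
Case b_21 = 1:
Unit clause (~b_31) forces b_31 = 0.
Unit clause (b_32) forces b_32 = 1.
Unit clause (~b_41) forces b_41 = 0.
Unit clause (b_42) forces b_42 = 1.
That conflicts with the unit clause (~b_42).
That branch fails; take b_21 = 0 instead.
Unit clause (b_22) forces b_22 = 1.
Unit clause (~b_32) forces b_32 = 0.
Unit clause (b_31) forces b_31 = 1.
Unit clause (~b_41) forces b_41 = 0.
Unit clause (b_42) forces b_42 = 1.
That conflicts with the unit clause (~b_42).
Neither b_21 = 1 nor b_21 = 0 works.
Neither b_12 = 1 nor b_12 = 0 works.
That branch fails; take b_11 = 1 instead.
Unit clause (~b_21) forces b_21 = 0.
Unit clause (~b_31) forces b_31 = 0.
Unit clause (~b_41) forces b_41 = 0.
Case b_22 = 1:
Unit clause (~b_12) forces b_12 = 0.
Unit clause (~b_32) forces b_32 = 0.
Unit clause (b_33) forces b_33 = 1.
Unit clause (~b_42) forces b_42 = 0.
Unit clause (b_43) forces b_43 = 1.
That conflicts with the unit clause (~b_43).
That branch fails; take b_22 = 0 instead.
Unit clause (b_23) forces b_23 = 1.
Unit clause (~b_13) forces b_13 = 0.
Unit clause (~b_33) forces b_33 = 0.
Unit clause (b_32) forces b_32 = 1.
Unit clause (~b_12) forces b_12 = 0.
Unit clause (~b_42) forces b_42 = 0.
Unit clause (b_43) forces b_43 = 1.
That conflicts with the unit clause (~b_43).
Neither b_22 = 1 nor b_22 = 0 works.
Neither b_11 = 1 nor b_11 = 0 works.

UNSATISFIABLE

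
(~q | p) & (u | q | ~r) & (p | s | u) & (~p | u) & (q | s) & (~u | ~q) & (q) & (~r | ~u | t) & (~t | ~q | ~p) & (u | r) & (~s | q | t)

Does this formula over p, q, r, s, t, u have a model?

From the singleton clause (q), q = 1.
From the singleton clause (p), p = 1.
From the singleton clause (u), u = 1.
But (~u) is also a unit clause — contradiction.
No assignment satisfies every clause.

Unsatisfiable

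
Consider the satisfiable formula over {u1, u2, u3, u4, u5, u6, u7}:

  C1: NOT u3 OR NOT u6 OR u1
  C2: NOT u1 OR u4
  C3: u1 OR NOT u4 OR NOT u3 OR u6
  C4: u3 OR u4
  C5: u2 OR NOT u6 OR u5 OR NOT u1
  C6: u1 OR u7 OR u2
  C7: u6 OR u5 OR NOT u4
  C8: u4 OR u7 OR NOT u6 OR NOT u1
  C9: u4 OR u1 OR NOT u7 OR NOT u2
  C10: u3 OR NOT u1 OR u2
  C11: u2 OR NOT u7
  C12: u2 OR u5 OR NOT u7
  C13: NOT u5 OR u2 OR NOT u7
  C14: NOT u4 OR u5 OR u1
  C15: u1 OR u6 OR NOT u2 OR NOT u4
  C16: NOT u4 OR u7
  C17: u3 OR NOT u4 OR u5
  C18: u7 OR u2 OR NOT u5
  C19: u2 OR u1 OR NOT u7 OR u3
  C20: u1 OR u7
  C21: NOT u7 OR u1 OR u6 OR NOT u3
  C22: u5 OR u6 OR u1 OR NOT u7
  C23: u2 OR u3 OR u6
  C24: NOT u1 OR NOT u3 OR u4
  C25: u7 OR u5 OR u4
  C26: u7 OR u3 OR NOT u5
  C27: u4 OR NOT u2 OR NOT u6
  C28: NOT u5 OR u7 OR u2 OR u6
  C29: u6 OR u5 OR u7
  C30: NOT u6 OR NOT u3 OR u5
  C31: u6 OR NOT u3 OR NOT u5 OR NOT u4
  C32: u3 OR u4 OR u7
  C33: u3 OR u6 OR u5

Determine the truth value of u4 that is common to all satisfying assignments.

True

Suppose u4 = false.
(NOT u1) alone gives u1 = false.
(u3) alone gives u3 = true.
(NOT u6) alone gives u6 = false.
(u7) alone gives u7 = true.
Now (NOT u7) is unsatisfied and unit — conflict.
So every satisfying assignment has u4 = True.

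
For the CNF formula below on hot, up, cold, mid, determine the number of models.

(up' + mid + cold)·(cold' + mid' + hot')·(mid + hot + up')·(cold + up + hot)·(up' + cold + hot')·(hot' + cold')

6

There are 2^4 = 16 truth assignments over (hot, up, cold, mid).
Split on hot. With hot = 1, the clauses containing hot are satisfied and hot' drops from the rest; 2 of the 2^3 = 8 assignments to the other variables satisfy what remains.
With hot = 0, by the same count on the reduced clause set, 4 assignments work.
Total: 2 + 4 = 6.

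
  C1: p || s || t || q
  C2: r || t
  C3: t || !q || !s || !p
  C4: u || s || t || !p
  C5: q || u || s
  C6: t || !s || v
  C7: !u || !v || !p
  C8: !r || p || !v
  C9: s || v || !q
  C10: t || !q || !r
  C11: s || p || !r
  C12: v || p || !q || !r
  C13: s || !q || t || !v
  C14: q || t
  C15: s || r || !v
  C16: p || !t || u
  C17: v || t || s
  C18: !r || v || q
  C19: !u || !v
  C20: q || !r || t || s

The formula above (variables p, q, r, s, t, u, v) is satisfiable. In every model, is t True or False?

True

Suppose t = false.
(r) alone gives r = true.
(!q) alone gives q = false.
But (q) is also a unit clause — contradiction.
So every satisfying assignment has t = True.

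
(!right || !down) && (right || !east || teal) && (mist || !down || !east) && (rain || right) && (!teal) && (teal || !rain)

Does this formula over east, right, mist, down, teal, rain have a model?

Yes

From the singleton clause (!teal), teal = false.
From the singleton clause (!rain), rain = false.
From the singleton clause (right), right = true.
From the singleton clause (!down), down = false.
No clause remains; east, mist are free.
A satisfying assignment: east ↦ true,  right ↦ true,  mist ↦ false,  down ↦ false,  teal ↦ false,  rain ↦ false.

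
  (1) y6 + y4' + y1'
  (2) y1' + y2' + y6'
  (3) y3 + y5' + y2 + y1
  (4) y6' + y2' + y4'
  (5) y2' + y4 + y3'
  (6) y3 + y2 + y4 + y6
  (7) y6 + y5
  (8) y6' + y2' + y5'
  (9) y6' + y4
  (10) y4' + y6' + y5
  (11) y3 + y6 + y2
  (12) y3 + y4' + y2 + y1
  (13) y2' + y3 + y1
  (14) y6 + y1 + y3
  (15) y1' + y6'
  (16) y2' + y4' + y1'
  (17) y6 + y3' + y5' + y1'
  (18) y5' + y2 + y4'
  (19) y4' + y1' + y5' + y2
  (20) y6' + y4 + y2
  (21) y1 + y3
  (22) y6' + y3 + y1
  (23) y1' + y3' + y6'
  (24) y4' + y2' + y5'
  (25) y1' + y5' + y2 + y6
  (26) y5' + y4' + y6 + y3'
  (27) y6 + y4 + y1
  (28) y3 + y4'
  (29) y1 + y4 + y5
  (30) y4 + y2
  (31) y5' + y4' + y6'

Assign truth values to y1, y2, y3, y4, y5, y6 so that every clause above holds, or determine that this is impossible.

Try y6 = 0.
(y5) alone gives y5 = 1.
Try y4 = 0.
(y1) alone gives y1 = 1.
(y3') alone gives y3 = 0.
(y2) alone gives y2 = 1.
This assignment satisfies each clause.

y1: 1,  y2: 1,  y3: 0,  y4: 0,  y5: 1,  y6: 0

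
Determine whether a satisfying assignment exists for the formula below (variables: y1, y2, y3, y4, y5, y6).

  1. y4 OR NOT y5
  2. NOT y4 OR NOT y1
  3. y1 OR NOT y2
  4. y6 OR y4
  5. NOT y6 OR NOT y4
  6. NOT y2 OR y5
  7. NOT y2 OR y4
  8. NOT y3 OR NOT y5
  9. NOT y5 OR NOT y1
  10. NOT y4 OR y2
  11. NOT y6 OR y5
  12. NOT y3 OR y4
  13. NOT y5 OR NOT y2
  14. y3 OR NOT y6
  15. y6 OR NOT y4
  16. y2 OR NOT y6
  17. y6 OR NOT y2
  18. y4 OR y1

No, unsatisfiable

Suppose y4 = true.
From the singleton clause (NOT y1), y1 = false.
From the singleton clause (NOT y2), y2 = false.
That conflicts with the unit clause (y2).
Backtrack on y4: now try y4 = false.
From the singleton clause (NOT y5), y5 = false.
From the singleton clause (y6), y6 = true.
That conflicts with the unit clause (NOT y6).
Both values of y4 lead to a conflict.
No assignment satisfies every clause.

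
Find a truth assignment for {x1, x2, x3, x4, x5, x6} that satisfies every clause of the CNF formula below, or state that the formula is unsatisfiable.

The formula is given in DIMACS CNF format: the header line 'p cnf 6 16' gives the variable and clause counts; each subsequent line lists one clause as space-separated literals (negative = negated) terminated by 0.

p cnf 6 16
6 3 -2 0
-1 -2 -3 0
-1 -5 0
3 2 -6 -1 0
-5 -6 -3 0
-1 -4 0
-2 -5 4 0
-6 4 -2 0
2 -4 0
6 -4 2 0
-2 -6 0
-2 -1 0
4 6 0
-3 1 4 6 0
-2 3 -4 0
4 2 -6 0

x1=False, x2=True, x3=True, x4=True, x5=False, x6=False

Try x1 = False.
Try x2 = True.
From the singleton clause (¬x6), x6 = False.
From the singleton clause (x3), x3 = True.
From the singleton clause (x4), x4 = True.
All clauses hold; x5 can take either value.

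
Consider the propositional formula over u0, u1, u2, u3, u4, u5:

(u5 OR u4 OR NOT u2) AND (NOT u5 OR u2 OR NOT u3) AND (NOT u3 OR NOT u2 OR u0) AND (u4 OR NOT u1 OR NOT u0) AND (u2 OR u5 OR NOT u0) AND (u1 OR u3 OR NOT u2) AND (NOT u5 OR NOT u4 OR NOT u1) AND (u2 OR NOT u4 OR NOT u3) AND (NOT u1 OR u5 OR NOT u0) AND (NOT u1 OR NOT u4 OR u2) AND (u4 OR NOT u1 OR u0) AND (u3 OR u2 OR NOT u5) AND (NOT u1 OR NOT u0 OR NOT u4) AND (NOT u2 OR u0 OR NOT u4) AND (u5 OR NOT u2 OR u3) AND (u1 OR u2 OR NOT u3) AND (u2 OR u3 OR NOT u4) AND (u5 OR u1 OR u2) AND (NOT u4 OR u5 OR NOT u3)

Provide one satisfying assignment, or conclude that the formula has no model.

u0=true, u1=false, u2=true, u3=true, u4=false, u5=true

Try u5 = true.
Try u2 = true.
Try u3 = true.
The clause (u0) is unit, so u0 = true.
Try u4 = false.
The clause (NOT u1) is unit, so u1 = false.
All clauses are satisfied.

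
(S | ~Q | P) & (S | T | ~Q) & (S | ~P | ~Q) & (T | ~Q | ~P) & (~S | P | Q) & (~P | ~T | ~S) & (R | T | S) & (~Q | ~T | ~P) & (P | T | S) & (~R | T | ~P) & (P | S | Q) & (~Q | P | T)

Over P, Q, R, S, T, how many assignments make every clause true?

There are 2^5 = 32 truth assignments over (P, Q, R, S, T).
Split on Q. With Q = 1, the clauses containing Q are satisfied and ~Q drops from the rest; 2 of the 2^4 = 16 assignments to the other variables satisfy what remains.
With Q = 0, by the same count on the reduced clause set, 3 assignments work.
(One model: P=F, Q=T, R=F, S=T, T=T.)
Total: 2 + 3 = 5.

5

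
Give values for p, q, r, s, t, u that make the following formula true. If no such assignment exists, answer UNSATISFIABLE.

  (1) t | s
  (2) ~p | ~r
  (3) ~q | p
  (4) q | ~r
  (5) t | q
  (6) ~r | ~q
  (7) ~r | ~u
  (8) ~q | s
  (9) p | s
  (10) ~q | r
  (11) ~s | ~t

p=1,  q=0,  r=0,  s=0,  t=1,  u=0

Branch on t: set t = 1.
(~s) alone gives s = 0.
(~q) alone gives q = 0.
(~r) alone gives r = 0.
(p) alone gives p = 1.
Every clause is now satisfied; u is unconstrained.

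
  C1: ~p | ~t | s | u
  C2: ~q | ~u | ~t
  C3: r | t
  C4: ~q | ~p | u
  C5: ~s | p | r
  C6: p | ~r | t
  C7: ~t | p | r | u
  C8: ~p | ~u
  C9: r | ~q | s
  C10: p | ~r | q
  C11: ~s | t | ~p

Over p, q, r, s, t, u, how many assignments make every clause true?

6

There are 2^6 = 64 truth assignments over (p, q, r, s, t, u).
Split on r. With r = 1, the clauses containing r are satisfied and ~r drops from the rest; 4 of the 2^5 = 32 assignments to the other variables satisfy what remains.
With r = 0, by the same count on the reduced clause set, 2 assignments work.
(One model: p=F, q=F, r=F, s=F, t=T, u=T.)
Total: 4 + 2 = 6.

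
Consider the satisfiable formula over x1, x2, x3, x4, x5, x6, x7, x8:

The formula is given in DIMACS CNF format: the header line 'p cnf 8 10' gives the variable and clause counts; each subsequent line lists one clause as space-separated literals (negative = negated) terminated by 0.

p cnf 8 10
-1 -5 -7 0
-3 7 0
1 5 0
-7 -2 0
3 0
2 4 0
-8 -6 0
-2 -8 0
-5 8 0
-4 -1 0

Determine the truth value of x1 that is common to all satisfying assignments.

Suppose x1 = True.
(x3) alone gives x3 = True.
(x7) alone gives x7 = True.
(¬x5) alone gives x5 = False.
(¬x2) alone gives x2 = False.
(x4) alone gives x4 = True.
Now (¬x4) is unsatisfied and unit — conflict.
So every satisfying assignment has x1 = False.

False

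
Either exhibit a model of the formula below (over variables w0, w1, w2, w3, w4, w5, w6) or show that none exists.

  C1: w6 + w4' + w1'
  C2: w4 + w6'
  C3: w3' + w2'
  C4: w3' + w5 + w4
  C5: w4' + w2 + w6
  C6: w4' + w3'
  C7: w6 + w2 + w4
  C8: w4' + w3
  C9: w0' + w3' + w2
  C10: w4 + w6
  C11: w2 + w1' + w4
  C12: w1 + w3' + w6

Suppose w4 = 1.
The clause (w3') is unit, so w3 = 0.
Now (w3) is unsatisfied and unit — conflict.
That branch fails; take w4 = 0 instead.
The clause (w6') is unit, so w6 = 0.
Now (w6) is unsatisfied and unit — conflict.
Neither w4 = 1 nor w4 = 0 works.

UNSATISFIABLE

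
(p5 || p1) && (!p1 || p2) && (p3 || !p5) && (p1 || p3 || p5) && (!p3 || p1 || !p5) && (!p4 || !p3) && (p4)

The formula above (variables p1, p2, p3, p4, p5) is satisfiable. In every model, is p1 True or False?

True

Suppose p1 = false.
The clause (p5) is unit, so p5 = true.
The clause (p3) is unit, so p3 = true.
But (!p3) is also a unit clause — contradiction.
So every satisfying assignment has p1 = True.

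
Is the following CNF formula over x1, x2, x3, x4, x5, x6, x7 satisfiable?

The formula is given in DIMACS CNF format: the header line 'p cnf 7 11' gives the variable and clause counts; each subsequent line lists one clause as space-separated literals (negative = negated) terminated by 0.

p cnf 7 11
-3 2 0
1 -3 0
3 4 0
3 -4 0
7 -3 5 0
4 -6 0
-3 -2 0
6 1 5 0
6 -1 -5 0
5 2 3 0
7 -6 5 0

Try x3 = False.
From the singleton clause (x4), x4 = True.
Now (¬x4) is unsatisfied and unit — conflict.
Undo x3 and try x3 = True.
From the singleton clause (x2), x2 = True.
Now (¬x2) is unsatisfied and unit — conflict.
Both values of x3 lead to a conflict.
No assignment satisfies every clause.

Unsatisfiable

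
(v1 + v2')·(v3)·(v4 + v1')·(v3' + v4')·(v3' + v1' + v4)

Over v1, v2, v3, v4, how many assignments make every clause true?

1

There are 2^4 = 16 truth assignments over (v1, v2, v3, v4).
Split on v4. With v4 = 1, the clauses containing v4 are satisfied and v4' drops from the rest; 0 of the 2^3 = 8 assignments to the other variables satisfy what remains.
With v4 = 0, by the same count on the reduced clause set, 1 assignment works.
Total: 0 + 1 = 1.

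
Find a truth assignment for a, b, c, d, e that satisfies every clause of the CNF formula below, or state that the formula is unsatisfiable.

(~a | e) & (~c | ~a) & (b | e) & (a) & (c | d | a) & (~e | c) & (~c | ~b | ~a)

Unit clause (a) forces a = 1.
Unit clause (e) forces e = 1.
Unit clause (~c) forces c = 0.
That conflicts with the unit clause (c).

UNSATISFIABLE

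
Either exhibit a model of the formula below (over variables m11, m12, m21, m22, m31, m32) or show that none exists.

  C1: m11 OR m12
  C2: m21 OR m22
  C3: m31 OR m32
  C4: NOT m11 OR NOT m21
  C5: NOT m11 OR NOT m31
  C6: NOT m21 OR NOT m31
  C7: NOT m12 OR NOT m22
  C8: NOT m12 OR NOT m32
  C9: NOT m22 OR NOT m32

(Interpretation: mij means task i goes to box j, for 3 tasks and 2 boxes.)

Case m11 = true:
Unit clause (NOT m21) forces m21 = false.
Unit clause (m22) forces m22 = true.
Unit clause (NOT m31) forces m31 = false.
Unit clause (m32) forces m32 = true.
That conflicts with the unit clause (NOT m32).
Undo m11 and try m11 = false.
Unit clause (m12) forces m12 = true.
Unit clause (NOT m22) forces m22 = false.
Unit clause (m21) forces m21 = true.
Unit clause (NOT m31) forces m31 = false.
Unit clause (m32) forces m32 = true.
That conflicts with the unit clause (NOT m32).
Neither m11 = true nor m11 = false works.

UNSATISFIABLE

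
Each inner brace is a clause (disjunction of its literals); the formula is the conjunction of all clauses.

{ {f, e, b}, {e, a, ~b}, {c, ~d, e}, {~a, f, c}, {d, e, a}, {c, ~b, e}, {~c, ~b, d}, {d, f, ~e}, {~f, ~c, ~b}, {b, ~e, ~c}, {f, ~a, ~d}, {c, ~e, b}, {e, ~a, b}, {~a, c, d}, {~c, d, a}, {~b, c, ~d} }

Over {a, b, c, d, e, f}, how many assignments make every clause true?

There are 2^6 = 64 truth assignments over (a, b, c, d, e, f).
Split on f. With f = 1, the clauses containing f are satisfied and ~f drops from the rest; 2 of the 2^5 = 32 assignments to the other variables satisfy what remains.
With f = 0, by the same count on the reduced clause set, 1 assignment works.
Total: 2 + 1 = 3.

3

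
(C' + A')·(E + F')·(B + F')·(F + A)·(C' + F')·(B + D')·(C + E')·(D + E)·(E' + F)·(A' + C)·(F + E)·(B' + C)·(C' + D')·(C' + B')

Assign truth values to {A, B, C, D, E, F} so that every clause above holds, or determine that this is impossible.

Branch on C: set C = 0.
(E') alone gives E = 0.
(F') alone gives F = 0.
Now (F) is unsatisfied and unit — conflict.
Backtrack on C: now try C = 1.
(A') alone gives A = 0.
(F) alone gives F = 1.
Now (F') is unsatisfied and unit — conflict.
Neither C = 1 nor C = 0 works.

UNSATISFIABLE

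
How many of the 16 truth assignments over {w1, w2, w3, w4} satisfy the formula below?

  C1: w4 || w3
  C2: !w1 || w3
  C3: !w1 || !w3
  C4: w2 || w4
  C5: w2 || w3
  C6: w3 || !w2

3

There are 2^4 = 16 truth assignments over (w1, w2, w3, w4).
Check each against the 6 clauses (columns in the order w1, w2, w3, w4):
  F F F F  ✗ fails (w4 || w3)
  F F F T  ✗ fails (w2 || w3)
  F F T F  ✗ fails (w2 || w4)
  F F T T  ✓ satisfies all
  F T F F  ✗ fails (w4 || w3)
  F T F T  ✗ fails (w3 || !w2)
  F T T F  ✓ satisfies all
  F T T T  ✓ satisfies all
  T F F F  ✗ fails (w4 || w3)
  T F F T  ✗ fails (!w1 || w3)
  T F T F  ✗ fails (!w1 || !w3)
  T F T T  ✗ fails (!w1 || !w3)
  T T F F  ✗ fails (w4 || w3)
  T T F T  ✗ fails (!w1 || w3)
  T T T F  ✗ fails (!w1 || !w3)
  T T T T  ✗ fails (!w1 || !w3)
3 of the 16 rows are models.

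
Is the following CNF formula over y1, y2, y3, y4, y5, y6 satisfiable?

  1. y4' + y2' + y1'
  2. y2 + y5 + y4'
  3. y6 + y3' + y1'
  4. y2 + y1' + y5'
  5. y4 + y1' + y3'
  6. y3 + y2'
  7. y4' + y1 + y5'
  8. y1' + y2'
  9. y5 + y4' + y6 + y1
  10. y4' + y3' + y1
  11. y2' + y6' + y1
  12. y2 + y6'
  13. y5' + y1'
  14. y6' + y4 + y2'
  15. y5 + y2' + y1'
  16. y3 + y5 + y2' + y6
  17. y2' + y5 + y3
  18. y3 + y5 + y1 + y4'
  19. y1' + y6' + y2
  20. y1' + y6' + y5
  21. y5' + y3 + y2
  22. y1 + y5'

Suppose y3 = 0.
The clause (y2') is unit, so y2 = 0.
The clause (y6') is unit, so y6 = 0.
The clause (y5') is unit, so y5 = 0.
The clause (y4') is unit, so y4 = 0.
No clause remains; y1 is free.
A satisfying assignment: y1=1, y2=0, y3=0, y4=0, y5=0, y6=0.

Yes, satisfiable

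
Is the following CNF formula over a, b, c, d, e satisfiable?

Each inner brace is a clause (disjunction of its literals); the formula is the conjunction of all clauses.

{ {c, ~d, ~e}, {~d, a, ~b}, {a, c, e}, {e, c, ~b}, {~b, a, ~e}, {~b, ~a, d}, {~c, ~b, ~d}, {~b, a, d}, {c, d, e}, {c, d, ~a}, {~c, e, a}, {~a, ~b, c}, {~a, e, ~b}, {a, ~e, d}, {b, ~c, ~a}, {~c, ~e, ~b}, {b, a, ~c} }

Yes, satisfiable

Try c = 0.
Try d = 1.
Unit clause (~e) forces e = 0.
Unit clause (a) forces a = 1.
Unit clause (~b) forces b = 0.
All clauses are satisfied.
A satisfying assignment: a=1,  b=0,  c=0,  d=1,  e=0.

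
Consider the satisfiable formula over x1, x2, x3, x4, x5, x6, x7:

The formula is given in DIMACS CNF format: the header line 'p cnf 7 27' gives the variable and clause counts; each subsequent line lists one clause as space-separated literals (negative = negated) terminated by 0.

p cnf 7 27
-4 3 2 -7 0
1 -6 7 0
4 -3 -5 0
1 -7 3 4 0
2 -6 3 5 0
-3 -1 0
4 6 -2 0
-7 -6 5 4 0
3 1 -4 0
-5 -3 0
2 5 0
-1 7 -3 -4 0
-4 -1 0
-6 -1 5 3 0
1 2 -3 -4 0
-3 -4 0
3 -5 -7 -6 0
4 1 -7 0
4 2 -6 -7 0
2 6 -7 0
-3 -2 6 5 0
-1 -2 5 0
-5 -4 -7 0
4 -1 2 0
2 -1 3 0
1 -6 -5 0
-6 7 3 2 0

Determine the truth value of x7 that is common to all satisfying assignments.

Suppose x7 = True.
Suppose x3 = False.
Suppose x4 = False.
(x1) alone gives x1 = True.
(x2) alone gives x2 = True.
(x6) alone gives x6 = True.
(x5) alone gives x5 = True.
But (¬x5) is also a unit clause — contradiction.
That branch fails; take x4 = True instead.
(x2) alone gives x2 = True.
(x1) alone gives x1 = True.
But (¬x1) is also a unit clause — contradiction.
Both values of x4 lead to a conflict.
That branch fails; take x3 = True instead.
(¬x1) alone gives x1 = False.
(¬x5) alone gives x5 = False.
(x2) alone gives x2 = True.
(¬x4) alone gives x4 = False.
But (x4) is also a unit clause — contradiction.
Both values of x3 lead to a conflict.
So every satisfying assignment has x7 = False.

False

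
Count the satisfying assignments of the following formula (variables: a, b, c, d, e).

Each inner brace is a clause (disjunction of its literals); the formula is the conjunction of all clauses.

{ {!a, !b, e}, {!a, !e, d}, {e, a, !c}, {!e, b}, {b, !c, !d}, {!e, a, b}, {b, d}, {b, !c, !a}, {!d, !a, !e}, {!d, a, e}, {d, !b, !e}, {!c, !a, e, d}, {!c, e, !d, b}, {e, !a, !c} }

4

There are 2^5 = 32 truth assignments over (a, b, c, d, e).
Split on c. With c = true, the clauses containing c are satisfied and !c drops from the rest; 1 of the 2^4 = 16 assignments to the other variables satisfy what remains.
With c = false, by the same count on the reduced clause set, 3 assignments work.
(One model: a=F, b=T, c=F, d=F, e=F.)
Total: 1 + 3 = 4.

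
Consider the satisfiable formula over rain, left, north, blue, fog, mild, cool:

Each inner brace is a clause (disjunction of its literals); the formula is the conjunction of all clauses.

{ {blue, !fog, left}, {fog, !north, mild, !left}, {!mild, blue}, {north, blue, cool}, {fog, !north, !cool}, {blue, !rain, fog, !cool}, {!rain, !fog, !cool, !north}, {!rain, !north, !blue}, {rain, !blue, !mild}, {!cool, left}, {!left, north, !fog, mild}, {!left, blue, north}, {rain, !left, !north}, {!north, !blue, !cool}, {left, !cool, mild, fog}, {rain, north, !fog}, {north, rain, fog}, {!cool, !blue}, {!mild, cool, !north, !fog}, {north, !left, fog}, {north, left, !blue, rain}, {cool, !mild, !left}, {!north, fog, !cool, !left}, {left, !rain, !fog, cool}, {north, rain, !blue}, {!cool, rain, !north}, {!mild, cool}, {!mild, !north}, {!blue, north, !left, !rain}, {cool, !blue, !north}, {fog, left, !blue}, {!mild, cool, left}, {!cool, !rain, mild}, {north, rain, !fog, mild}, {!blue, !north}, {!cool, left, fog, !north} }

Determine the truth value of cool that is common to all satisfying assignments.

False

Suppose cool = true.
(left) alone gives left = true.
(!blue) alone gives blue = false.
(!mild) alone gives mild = false.
(north) alone gives north = true.
(fog) alone gives fog = true.
(!rain) alone gives rain = false.
But (rain) is also a unit clause — contradiction.
So every satisfying assignment has cool = False.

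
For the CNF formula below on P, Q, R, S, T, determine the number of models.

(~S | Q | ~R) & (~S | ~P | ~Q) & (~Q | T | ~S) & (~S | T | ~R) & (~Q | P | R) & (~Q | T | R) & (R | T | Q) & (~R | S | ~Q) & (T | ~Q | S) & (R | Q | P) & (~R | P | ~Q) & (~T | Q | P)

6

There are 2^5 = 32 truth assignments over (P, Q, R, S, T).
Split on S. With S = 1, the clauses containing S are satisfied and ~S drops from the rest; 1 of the 2^4 = 16 assignments to the other variables satisfy what remains.
With S = 0, by the same count on the reduced clause set, 5 assignments work.
Total: 1 + 5 = 6.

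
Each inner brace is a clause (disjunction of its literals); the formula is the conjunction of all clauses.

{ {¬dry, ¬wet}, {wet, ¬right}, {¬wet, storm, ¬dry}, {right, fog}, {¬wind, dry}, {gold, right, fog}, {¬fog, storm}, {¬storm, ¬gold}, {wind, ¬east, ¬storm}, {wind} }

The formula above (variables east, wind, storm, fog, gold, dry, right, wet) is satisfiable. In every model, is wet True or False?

False

Suppose wet = True.
Unit clause (¬dry) forces dry = False.
Unit clause (¬wind) forces wind = False.
Now (wind) is unsatisfied and unit — conflict.
So every satisfying assignment has wet = False.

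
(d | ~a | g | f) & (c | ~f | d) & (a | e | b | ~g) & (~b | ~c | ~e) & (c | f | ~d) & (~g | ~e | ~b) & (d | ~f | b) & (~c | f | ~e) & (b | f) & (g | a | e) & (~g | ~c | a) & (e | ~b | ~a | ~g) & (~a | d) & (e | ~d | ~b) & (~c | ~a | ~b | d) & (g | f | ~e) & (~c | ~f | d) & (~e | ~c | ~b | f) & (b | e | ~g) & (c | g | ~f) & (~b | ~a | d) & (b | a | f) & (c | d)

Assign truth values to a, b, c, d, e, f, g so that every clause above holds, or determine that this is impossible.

Branch on b: set b = 0.
Unit clause (f) forces f = 1.
Unit clause (d) forces d = 1.
Branch on e: set e = 1.
Branch on c: set c = 0.
Unit clause (g) forces g = 1.
Every clause is now satisfied; a is unconstrained.

a ↦ 1,  b ↦ 0,  c ↦ 0,  d ↦ 1,  e ↦ 1,  f ↦ 1,  g ↦ 1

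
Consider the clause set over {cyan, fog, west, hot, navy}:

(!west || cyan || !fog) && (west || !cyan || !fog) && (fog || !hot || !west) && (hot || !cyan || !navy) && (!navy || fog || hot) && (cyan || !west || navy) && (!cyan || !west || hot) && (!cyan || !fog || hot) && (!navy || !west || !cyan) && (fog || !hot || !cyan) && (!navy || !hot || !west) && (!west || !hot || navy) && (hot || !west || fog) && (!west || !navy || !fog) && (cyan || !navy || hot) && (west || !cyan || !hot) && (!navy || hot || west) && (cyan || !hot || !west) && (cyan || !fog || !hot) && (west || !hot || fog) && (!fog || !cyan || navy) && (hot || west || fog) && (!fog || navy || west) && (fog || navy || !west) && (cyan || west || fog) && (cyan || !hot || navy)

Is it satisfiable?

Try west = false.
Try cyan = false.
The clause (fog) is unit, so fog = true.
The clause (!hot) is unit, so hot = false.
The clause (!navy) is unit, so navy = false.
That conflicts with the unit clause (navy).
Backtrack on cyan: now try cyan = true.
The clause (!fog) is unit, so fog = false.
The clause (!hot) is unit, so hot = false.
That conflicts with the unit clause (hot).
Both values of cyan lead to a conflict.
Backtrack on west: now try west = true.
Try cyan = true.
The clause (hot) is unit, so hot = true.
The clause (fog) is unit, so fog = true.
The clause (!navy) is unit, so navy = false.
That conflicts with the unit clause (navy).
Backtrack on cyan: now try cyan = false.
The clause (!fog) is unit, so fog = false.
The clause (!hot) is unit, so hot = false.
That conflicts with the unit clause (hot).
Both values of cyan lead to a conflict.
Both values of west lead to a conflict.
No assignment satisfies every clause.

Unsatisfiable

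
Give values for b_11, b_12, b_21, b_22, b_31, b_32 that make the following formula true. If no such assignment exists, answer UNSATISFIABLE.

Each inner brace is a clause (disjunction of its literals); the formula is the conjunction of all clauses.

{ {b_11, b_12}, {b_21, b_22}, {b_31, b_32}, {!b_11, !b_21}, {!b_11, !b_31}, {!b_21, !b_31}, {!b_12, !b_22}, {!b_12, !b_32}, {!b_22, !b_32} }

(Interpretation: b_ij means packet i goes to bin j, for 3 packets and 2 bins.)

UNSATISFIABLE

Branch on b_11: set b_11 = true.
Unit clause (!b_21) forces b_21 = false.
Unit clause (b_22) forces b_22 = true.
Unit clause (!b_31) forces b_31 = false.
Unit clause (b_32) forces b_32 = true.
But (!b_32) is also a unit clause — contradiction.
Backtrack on b_11: now try b_11 = false.
Unit clause (b_12) forces b_12 = true.
Unit clause (!b_22) forces b_22 = false.
Unit clause (b_21) forces b_21 = true.
Unit clause (!b_31) forces b_31 = false.
Unit clause (b_32) forces b_32 = true.
But (!b_32) is also a unit clause — contradiction.
Either choice for b_11 ends in contradiction.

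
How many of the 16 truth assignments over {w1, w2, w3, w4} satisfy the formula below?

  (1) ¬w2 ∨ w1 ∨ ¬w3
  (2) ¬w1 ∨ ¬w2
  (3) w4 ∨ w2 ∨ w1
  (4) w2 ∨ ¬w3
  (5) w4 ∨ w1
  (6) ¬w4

1

There are 2^4 = 16 truth assignments over (w1, w2, w3, w4).
Check each against the 6 clauses (columns in the order w1, w2, w3, w4):
  F F F F  ✗ fails (w4 ∨ w2 ∨ w1)
  F F F T  ✗ fails (¬w4)
  F F T F  ✗ fails (w4 ∨ w2 ∨ w1)
  F F T T  ✗ fails (w2 ∨ ¬w3)
  F T F F  ✗ fails (w4 ∨ w1)
  F T F T  ✗ fails (¬w4)
  F T T F  ✗ fails (¬w2 ∨ w1 ∨ ¬w3)
  F T T T  ✗ fails (¬w2 ∨ w1 ∨ ¬w3)
  T F F F  ✓ satisfies all
  T F F T  ✗ fails (¬w4)
  T F T F  ✗ fails (w2 ∨ ¬w3)
  T F T T  ✗ fails (w2 ∨ ¬w3)
  T T F F  ✗ fails (¬w1 ∨ ¬w2)
  T T F T  ✗ fails (¬w1 ∨ ¬w2)
  T T T F  ✗ fails (¬w1 ∨ ¬w2)
  T T T T  ✗ fails (¬w1 ∨ ¬w2)
1 of the 16 rows is a model.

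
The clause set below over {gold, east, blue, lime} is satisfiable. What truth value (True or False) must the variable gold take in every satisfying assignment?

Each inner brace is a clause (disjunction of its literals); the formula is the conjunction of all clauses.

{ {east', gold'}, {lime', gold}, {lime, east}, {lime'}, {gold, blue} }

False

Suppose gold = 1.
Unit clause (east') forces east = 0.
Unit clause (lime) forces lime = 1.
But (lime') is also a unit clause — contradiction.
So every satisfying assignment has gold = False.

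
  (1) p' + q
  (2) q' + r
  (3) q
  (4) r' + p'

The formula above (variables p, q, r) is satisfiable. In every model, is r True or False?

Suppose r = 0.
The clause (q') is unit, so q = 0.
But (q) is also a unit clause — contradiction.
So every satisfying assignment has r = True.

True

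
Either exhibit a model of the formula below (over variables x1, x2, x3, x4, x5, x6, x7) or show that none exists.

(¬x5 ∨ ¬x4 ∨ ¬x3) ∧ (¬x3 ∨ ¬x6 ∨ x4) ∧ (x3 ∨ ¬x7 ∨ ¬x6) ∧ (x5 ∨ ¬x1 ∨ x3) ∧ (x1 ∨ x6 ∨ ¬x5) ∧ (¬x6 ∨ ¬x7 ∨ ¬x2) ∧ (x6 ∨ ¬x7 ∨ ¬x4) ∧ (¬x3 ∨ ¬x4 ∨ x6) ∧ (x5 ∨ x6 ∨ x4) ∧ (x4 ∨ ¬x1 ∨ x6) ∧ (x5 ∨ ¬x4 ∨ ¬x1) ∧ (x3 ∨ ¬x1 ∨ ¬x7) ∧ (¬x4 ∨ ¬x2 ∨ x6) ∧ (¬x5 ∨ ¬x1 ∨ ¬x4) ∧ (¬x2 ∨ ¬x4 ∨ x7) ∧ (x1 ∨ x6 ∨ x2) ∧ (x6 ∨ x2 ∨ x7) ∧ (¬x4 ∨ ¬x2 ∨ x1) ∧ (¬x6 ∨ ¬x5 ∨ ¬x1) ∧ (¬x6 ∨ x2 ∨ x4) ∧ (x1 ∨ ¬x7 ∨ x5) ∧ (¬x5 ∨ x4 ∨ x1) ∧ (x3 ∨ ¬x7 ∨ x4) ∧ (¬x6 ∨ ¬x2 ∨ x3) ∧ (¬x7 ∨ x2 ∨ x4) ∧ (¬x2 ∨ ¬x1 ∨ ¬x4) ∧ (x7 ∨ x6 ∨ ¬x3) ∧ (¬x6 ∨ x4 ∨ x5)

x1=False,  x2=False,  x3=False,  x4=True,  x5=False,  x6=True,  x7=False

Case x5 = False:
Case x1 = False:
(¬x7) alone gives x7 = False.
Case x6 = True:
(x4) alone gives x4 = True.
(¬x2) alone gives x2 = False.
No clause remains; x3 is free.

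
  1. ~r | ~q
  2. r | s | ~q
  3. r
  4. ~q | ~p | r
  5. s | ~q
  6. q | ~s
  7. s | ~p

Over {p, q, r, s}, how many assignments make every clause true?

There are 2^4 = 16 truth assignments over (p, q, r, s).
Check each against the 7 clauses (columns in the order p, q, r, s):
  F F F F  ✗ fails (r)
  F F F T  ✗ fails (r)
  F F T F  ✓ satisfies all
  F F T T  ✗ fails (q | ~s)
  F T F F  ✗ fails (r | s | ~q)
  F T F T  ✗ fails (r)
  F T T F  ✗ fails (~r | ~q)
  F T T T  ✗ fails (~r | ~q)
  T F F F  ✗ fails (r)
  T F F T  ✗ fails (r)
  T F T F  ✗ fails (s | ~p)
  T F T T  ✗ fails (q | ~s)
  T T F F  ✗ fails (r | s | ~q)
  T T F T  ✗ fails (r)
  T T T F  ✗ fails (~r | ~q)
  T T T T  ✗ fails (~r | ~q)
1 of the 16 rows is a model.

1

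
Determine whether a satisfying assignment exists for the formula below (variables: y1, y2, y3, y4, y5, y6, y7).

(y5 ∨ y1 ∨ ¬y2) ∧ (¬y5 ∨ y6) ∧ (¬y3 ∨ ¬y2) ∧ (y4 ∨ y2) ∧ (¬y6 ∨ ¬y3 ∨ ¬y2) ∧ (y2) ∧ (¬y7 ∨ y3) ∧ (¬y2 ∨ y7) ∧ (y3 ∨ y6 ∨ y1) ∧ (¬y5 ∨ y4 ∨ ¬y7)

From the singleton clause (y2), y2 = True.
From the singleton clause (¬y3), y3 = False.
From the singleton clause (¬y7), y7 = False.
But (y7) is also a unit clause — contradiction.
No assignment satisfies every clause.

No, unsatisfiable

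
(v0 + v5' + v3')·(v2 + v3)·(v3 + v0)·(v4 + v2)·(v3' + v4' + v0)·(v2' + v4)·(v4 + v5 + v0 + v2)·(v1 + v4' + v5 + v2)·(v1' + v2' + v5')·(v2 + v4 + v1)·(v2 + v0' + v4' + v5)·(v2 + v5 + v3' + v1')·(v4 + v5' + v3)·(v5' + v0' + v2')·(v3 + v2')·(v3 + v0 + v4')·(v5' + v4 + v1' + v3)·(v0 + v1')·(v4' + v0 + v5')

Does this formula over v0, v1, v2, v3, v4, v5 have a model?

Suppose v2 = 0.
The clause (v3) is unit, so v3 = 1.
The clause (v4) is unit, so v4 = 1.
The clause (v0) is unit, so v0 = 1.
The clause (v5) is unit, so v5 = 1.
Every clause is now satisfied; v1 is unconstrained.
A satisfying assignment: v0 ↦ 1; v1 ↦ 1; v2 ↦ 0; v3 ↦ 1; v4 ↦ 1; v5 ↦ 1.

Yes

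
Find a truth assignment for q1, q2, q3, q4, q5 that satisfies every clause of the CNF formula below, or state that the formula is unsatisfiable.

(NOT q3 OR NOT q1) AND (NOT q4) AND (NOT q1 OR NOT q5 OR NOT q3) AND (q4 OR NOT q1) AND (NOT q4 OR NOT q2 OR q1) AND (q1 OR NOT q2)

q1 ↦ false,  q2 ↦ false,  q3 ↦ true,  q4 ↦ false,  q5 ↦ true

From the singleton clause (NOT q4), q4 = false.
From the singleton clause (NOT q1), q1 = false.
From the singleton clause (NOT q2), q2 = false.
Every clause is now satisfied; q3, q5 are unconstrained.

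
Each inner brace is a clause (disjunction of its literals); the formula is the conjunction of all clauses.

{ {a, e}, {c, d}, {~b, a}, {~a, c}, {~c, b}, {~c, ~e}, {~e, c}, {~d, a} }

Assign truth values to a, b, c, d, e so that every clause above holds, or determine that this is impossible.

a=1; b=1; c=1; d=1; e=0

Branch on a: set a = 1.
(c) alone gives c = 1.
(b) alone gives b = 1.
(~e) alone gives e = 0.
All clauses hold; d can take either value.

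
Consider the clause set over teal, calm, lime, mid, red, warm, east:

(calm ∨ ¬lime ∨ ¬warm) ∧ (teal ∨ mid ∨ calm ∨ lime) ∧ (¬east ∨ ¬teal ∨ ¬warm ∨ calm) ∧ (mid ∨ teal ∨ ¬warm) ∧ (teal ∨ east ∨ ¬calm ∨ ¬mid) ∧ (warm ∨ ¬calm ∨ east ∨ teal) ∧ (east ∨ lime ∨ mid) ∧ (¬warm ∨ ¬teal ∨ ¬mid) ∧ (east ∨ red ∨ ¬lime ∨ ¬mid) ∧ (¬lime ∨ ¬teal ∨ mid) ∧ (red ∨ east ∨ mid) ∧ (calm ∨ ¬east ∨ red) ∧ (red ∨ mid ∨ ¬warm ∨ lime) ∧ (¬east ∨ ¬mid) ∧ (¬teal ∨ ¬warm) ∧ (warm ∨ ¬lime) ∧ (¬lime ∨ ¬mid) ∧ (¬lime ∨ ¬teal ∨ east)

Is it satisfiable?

Try east = False.
Try lime = False.
From the singleton clause (mid), mid = True.
Try teal = True.
From the singleton clause (¬warm), warm = False.
No clause remains; calm, red are free.
A satisfying assignment: teal: True,  calm: False,  lime: False,  mid: True,  red: True,  warm: False,  east: False.

Satisfiable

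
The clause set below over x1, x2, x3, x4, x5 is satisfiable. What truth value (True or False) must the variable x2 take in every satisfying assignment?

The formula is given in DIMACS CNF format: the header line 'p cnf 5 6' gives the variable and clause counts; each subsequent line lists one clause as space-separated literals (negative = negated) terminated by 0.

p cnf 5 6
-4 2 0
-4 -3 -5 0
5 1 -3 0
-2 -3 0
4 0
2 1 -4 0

True

Suppose x2 = False.
The clause (¬x4) is unit, so x4 = False.
That conflicts with the unit clause (x4).
So every satisfying assignment has x2 = True.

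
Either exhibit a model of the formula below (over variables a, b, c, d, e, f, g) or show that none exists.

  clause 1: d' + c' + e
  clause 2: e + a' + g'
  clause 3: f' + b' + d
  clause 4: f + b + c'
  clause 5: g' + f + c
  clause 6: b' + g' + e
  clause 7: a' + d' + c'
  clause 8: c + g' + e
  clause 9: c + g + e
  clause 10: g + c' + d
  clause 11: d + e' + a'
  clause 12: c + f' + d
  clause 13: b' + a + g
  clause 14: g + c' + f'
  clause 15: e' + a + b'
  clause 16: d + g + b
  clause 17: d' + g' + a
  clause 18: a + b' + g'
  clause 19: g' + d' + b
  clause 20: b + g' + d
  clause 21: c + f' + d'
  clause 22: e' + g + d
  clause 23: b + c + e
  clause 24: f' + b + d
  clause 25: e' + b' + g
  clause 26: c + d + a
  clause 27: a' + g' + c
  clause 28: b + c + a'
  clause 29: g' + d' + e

Case d = 1:
Case c = 0:
From the singleton clause (f'), f = 0.
From the singleton clause (g'), g = 0.
From the singleton clause (e), e = 1.
From the singleton clause (b'), b = 0.
From the singleton clause (a'), a = 0.
Every clause now holds.

a=0; b=0; c=0; d=1; e=1; f=0; g=0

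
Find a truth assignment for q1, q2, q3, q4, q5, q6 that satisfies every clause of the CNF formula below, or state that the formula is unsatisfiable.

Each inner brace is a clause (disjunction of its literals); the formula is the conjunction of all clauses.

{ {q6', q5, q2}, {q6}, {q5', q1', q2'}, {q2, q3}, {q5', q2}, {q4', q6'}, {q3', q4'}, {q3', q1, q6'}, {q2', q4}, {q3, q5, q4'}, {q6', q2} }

UNSATISFIABLE

Unit clause (q6) forces q6 = 1.
Unit clause (q4') forces q4 = 0.
Unit clause (q2') forces q2 = 0.
But (q2) is also a unit clause — contradiction.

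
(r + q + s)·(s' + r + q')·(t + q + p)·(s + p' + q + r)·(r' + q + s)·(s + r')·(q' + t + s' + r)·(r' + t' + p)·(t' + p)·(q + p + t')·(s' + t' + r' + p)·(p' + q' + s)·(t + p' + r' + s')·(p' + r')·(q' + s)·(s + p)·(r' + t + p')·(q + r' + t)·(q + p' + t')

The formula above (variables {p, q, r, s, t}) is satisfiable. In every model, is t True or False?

Suppose t = 1.
From the singleton clause (p), p = 1.
From the singleton clause (r'), r = 0.
From the singleton clause (q), q = 1.
From the singleton clause (s'), s = 0.
That conflicts with the unit clause (s).
So every satisfying assignment has t = False.

False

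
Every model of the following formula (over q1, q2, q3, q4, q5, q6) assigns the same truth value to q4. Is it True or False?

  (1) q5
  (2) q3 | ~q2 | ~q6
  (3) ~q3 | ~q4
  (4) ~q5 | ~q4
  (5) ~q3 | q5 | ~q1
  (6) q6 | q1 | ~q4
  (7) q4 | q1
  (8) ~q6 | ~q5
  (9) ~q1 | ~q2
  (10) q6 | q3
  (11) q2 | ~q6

False

Suppose q4 = 1.
The clause (q5) is unit, so q5 = 1.
But (~q5) is also a unit clause — contradiction.
So every satisfying assignment has q4 = False.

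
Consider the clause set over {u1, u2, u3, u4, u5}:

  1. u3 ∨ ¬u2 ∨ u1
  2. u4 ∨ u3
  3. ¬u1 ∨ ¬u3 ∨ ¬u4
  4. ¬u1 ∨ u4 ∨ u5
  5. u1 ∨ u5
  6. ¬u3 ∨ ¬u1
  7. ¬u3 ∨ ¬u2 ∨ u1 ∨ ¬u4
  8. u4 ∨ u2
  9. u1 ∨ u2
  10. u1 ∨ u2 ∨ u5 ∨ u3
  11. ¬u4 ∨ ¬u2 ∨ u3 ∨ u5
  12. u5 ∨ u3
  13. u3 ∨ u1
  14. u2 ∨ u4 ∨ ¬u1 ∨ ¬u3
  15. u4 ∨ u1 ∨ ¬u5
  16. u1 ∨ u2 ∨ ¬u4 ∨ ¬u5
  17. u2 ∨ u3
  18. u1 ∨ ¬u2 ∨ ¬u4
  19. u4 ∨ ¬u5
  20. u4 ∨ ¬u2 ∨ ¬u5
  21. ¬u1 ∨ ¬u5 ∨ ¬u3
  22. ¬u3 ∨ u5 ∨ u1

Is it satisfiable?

Suppose u4 = True.
Suppose u1 = True.
(¬u3) alone gives u3 = False.
(u5) alone gives u5 = True.
(u2) alone gives u2 = True.
All clauses are satisfied.
A satisfying assignment: u1 ↦ True; u2 ↦ True; u3 ↦ False; u4 ↦ True; u5 ↦ True.

Yes, satisfiable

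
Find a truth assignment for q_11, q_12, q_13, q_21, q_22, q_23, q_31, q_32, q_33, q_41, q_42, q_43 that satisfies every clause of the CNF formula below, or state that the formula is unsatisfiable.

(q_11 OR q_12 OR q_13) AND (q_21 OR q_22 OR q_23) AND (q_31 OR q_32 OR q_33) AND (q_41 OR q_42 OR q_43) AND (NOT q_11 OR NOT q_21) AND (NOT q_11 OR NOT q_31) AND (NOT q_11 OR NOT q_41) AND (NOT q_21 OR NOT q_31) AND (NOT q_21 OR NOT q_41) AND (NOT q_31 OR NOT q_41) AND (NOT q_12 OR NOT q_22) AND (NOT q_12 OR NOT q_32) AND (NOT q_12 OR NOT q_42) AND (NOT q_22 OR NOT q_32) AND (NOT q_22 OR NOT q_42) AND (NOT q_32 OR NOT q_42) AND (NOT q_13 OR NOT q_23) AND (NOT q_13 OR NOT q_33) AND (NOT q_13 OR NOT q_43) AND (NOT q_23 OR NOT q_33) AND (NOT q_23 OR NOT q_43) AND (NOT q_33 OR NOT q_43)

Try q_11 = false.
Try q_12 = true.
The clause (NOT q_22) is unit, so q_22 = false.
The clause (NOT q_32) is unit, so q_32 = false.
The clause (NOT q_42) is unit, so q_42 = false.
Try q_21 = true.
The clause (NOT q_31) is unit, so q_31 = false.
The clause (q_33) is unit, so q_33 = true.
The clause (NOT q_41) is unit, so q_41 = false.
The clause (q_43) is unit, so q_43 = true.
Now (NOT q_43) is unsatisfied and unit — conflict.
Backtrack on q_21: now try q_21 = false.
The clause (q_23) is unit, so q_23 = true.
The clause (NOT q_13) is unit, so q_13 = false.
The clause (NOT q_33) is unit, so q_33 = false.
The clause (q_31) is unit, so q_31 = true.
The clause (NOT q_41) is unit, so q_41 = false.
The clause (q_43) is unit, so q_43 = true.
Now (NOT q_43) is unsatisfied and unit — conflict.
Either choice for q_21 ends in contradiction.
Backtrack on q_12: now try q_12 = false.
The clause (q_13) is unit, so q_13 = true.
The clause (NOT q_23) is unit, so q_23 = false.
The clause (NOT q_33) is unit, so q_33 = false.
The clause (NOT q_43) is unit, so q_43 = false.
Try q_21 = true.
The clause (NOT q_31) is unit, so q_31 = false.
The clause (q_32) is unit, so q_32 = true.
The clause (NOT q_41) is unit, so q_41 = false.
The clause (q_42) is unit, so q_42 = true.
Now (NOT q_42) is unsatisfied and unit — conflict.
Backtrack on q_21: now try q_21 = false.
The clause (q_22) is unit, so q_22 = true.
The clause (NOT q_32) is unit, so q_32 = false.
The clause (q_31) is unit, so q_31 = true.
The clause (NOT q_41) is unit, so q_41 = false.
The clause (q_42) is unit, so q_42 = true.
Now (NOT q_42) is unsatisfied and unit — conflict.
Either choice for q_21 ends in contradiction.
Either choice for q_12 ends in contradiction.
Backtrack on q_11: now try q_11 = true.
The clause (NOT q_21) is unit, so q_21 = false.
The clause (NOT q_31) is unit, so q_31 = false.
The clause (NOT q_41) is unit, so q_41 = false.
Try q_22 = true.
The clause (NOT q_12) is unit, so q_12 = false.
The clause (NOT q_32) is unit, so q_32 = false.
The clause (q_33) is unit, so q_33 = true.
The clause (NOT q_42) is unit, so q_42 = false.
The clause (q_43) is unit, so q_43 = true.
Now (NOT q_43) is unsatisfied and unit — conflict.
Backtrack on q_22: now try q_22 = false.
The clause (q_23) is unit, so q_23 = true.
The clause (NOT q_13) is unit, so q_13 = false.
The clause (NOT q_33) is unit, so q_33 = false.
The clause (q_32) is unit, so q_32 = true.
The clause (NOT q_12) is unit, so q_12 = false.
The clause (NOT q_42) is unit, so q_42 = false.
The clause (q_43) is unit, so q_43 = true.
Now (NOT q_43) is unsatisfied and unit — conflict.
Either choice for q_22 ends in contradiction.
Either choice for q_11 ends in contradiction.

UNSATISFIABLE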